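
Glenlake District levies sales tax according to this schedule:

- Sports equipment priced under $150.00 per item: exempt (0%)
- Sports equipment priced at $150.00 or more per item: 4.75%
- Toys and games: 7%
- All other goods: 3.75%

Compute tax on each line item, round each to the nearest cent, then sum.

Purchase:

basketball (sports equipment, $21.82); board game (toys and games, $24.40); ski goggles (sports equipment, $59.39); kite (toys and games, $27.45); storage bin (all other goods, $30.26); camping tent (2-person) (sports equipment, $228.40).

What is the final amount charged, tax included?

Basketball $21.82: sports equipment, under $150.00 → 0% → $0.00
Board game $24.40: toys and games → 7% → $1.71
Ski goggles $59.39: sports equipment, under $150.00 → 0% → $0.00
Kite $27.45: toys and games → 7% → $1.92
Storage bin $30.26: all other goods → 3.75% → $1.13
Camping tent (2-person) $228.40: sports equipment, $150.00 or more → 4.75% → $10.85
Subtotal = $391.72; tax = $15.61; total due = $407.33

$407.33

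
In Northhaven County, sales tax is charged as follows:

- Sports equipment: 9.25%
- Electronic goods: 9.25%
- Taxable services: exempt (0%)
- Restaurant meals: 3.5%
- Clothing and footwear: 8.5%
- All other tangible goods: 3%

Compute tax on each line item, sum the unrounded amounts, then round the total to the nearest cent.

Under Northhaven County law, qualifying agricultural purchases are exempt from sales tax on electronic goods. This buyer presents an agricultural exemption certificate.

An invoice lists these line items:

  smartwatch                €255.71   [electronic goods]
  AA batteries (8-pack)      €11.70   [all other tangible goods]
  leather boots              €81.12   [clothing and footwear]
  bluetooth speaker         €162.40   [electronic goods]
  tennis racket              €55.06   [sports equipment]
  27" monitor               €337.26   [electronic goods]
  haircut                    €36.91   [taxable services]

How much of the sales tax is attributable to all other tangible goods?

AA batteries (8-pack) €11.70: all other tangible goods → 3% → €0.351
Tax on all other tangible goods: unrounded sum = €0.351 → €0.35

€0.35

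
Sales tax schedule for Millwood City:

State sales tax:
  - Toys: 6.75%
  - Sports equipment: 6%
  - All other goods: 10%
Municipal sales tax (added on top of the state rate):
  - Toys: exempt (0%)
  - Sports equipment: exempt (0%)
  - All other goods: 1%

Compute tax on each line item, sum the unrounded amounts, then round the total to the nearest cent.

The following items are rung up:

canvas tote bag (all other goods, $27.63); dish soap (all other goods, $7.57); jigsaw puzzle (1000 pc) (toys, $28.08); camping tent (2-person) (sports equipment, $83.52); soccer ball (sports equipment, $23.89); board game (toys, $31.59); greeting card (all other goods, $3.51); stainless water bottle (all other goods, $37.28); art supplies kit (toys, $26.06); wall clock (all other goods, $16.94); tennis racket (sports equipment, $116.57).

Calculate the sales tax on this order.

$29.45

Canvas tote bag $27.63: all other goods → 10% + 1% municipal = 11% → $3.0393
Dish soap $7.57: all other goods → 10% + 1% municipal = 11% → $0.8327
Jigsaw puzzle (1000 pc) $28.08: toys → 6.75% + 0% municipal = 6.75% → $1.8954
Camping tent (2-person) $83.52: sports equipment → 6% + 0% municipal = 6% → $5.0112
Soccer ball $23.89: sports equipment → 6% + 0% municipal = 6% → $1.4334
Board game $31.59: toys → 6.75% + 0% municipal = 6.75% → $2.132325
Greeting card $3.51: all other goods → 10% + 1% municipal = 11% → $0.3861
Stainless water bottle $37.28: all other goods → 10% + 1% municipal = 11% → $4.1008
Art supplies kit $26.06: toys → 6.75% + 0% municipal = 6.75% → $1.75905
Wall clock $16.94: all other goods → 10% + 1% municipal = 11% → $1.8634
Tennis racket $116.57: sports equipment → 6% + 0% municipal = 6% → $6.9942
Unrounded tax sum = $29.447875 → $29.45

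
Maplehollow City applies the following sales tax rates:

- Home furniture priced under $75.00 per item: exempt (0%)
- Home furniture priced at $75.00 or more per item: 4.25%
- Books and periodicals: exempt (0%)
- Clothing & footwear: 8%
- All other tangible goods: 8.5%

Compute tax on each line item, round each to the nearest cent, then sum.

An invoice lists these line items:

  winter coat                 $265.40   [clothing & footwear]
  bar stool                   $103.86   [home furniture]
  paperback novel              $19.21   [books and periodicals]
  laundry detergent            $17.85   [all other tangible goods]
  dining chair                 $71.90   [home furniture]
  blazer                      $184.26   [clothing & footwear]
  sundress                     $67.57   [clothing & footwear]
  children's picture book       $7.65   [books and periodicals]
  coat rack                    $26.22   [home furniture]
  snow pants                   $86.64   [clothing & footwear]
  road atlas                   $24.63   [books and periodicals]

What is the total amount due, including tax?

$929.43

Winter coat $265.40: clothing & footwear → 8% → $21.23
Bar stool $103.86: home furniture, $75.00 or more → 4.25% → $4.41
Paperback novel $19.21: books and periodicals → 0% → $0.00
Laundry detergent $17.85: all other tangible goods → 8.5% → $1.52
Dining chair $71.90: home furniture, under $75.00 → 0% → $0.00
Blazer $184.26: clothing & footwear → 8% → $14.74
Sundress $67.57: clothing & footwear → 8% → $5.41
Children's picture book $7.65: books and periodicals → 0% → $0.00
Coat rack $26.22: home furniture, under $75.00 → 0% → $0.00
Snow pants $86.64: clothing & footwear → 8% → $6.93
Road atlas $24.63: books and periodicals → 0% → $0.00
Subtotal = $875.19; tax = $54.24; total due = $929.43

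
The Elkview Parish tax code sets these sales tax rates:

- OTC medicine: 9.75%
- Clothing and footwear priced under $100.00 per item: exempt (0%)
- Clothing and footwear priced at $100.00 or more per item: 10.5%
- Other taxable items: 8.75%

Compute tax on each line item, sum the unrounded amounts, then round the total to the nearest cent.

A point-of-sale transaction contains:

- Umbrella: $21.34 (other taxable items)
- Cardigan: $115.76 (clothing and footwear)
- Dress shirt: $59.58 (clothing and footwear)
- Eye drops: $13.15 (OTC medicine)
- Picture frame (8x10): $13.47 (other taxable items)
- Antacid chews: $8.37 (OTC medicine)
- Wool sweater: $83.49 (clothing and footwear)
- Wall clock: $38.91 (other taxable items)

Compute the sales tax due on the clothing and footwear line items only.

Cardigan $115.76: clothing and footwear, $100.00 or more → 10.5% → $12.1548
Dress shirt $59.58: clothing and footwear, under $100.00 → 0% → $0.00
Wool sweater $83.49: clothing and footwear, under $100.00 → 0% → $0.00
Tax on clothing and footwear: unrounded sum = $12.1548 → $12.15

$12.15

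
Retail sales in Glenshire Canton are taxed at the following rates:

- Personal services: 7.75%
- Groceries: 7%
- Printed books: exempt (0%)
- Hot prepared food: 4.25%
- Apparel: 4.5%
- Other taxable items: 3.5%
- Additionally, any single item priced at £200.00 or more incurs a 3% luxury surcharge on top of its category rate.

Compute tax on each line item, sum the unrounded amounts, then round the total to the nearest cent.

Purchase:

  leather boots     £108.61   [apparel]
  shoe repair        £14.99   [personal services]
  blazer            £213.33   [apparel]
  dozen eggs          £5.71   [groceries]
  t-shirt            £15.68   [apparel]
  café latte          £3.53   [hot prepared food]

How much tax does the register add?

£23.30

Leather boots £108.61: apparel → 4.5% → £4.88745
Shoe repair £14.99: personal services → 7.75% → £1.161725
Blazer £213.33: apparel → 4.5% + 3% surcharge = 7.5% → £15.99975
Dozen eggs £5.71: groceries → 7% → £0.3997
T-shirt £15.68: apparel → 4.5% → £0.7056
Café latte £3.53: hot prepared food → 4.25% → £0.150025
Unrounded tax sum = £23.30425 → £23.30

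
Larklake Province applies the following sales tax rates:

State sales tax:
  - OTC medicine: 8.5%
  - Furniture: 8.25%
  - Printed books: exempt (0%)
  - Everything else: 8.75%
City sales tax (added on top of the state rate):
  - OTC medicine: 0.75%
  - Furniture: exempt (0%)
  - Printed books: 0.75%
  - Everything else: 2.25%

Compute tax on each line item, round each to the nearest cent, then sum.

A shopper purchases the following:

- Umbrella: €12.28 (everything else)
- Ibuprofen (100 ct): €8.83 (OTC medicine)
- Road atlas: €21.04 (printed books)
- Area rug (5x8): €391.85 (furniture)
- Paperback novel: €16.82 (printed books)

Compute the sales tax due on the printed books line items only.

€0.29

Road atlas €21.04: printed books → 0% + 0.75% city = 0.75% → €0.16
Paperback novel €16.82: printed books → 0% + 0.75% city = 0.75% → €0.13
Tax on printed books = €0.16 + €0.13 = €0.29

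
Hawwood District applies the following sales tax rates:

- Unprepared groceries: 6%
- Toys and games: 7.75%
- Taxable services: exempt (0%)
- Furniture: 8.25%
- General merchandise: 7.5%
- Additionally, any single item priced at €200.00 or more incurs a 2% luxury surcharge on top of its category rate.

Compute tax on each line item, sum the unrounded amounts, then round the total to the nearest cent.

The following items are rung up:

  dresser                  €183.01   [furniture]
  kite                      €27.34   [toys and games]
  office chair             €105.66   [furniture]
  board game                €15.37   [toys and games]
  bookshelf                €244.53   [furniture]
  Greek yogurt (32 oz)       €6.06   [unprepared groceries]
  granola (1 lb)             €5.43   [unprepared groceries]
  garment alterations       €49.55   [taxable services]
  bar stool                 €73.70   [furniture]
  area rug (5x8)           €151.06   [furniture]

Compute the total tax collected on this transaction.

€71.42

Dresser €183.01: furniture → 8.25% → €15.098325
Kite €27.34: toys and games → 7.75% → €2.11885
Office chair €105.66: furniture → 8.25% → €8.71695
Board game €15.37: toys and games → 7.75% → €1.191175
Bookshelf €244.53: furniture → 8.25% + 2% surcharge = 10.25% → €25.064325
Greek yogurt (32 oz) €6.06: unprepared groceries → 6% → €0.3636
Granola (1 lb) €5.43: unprepared groceries → 6% → €0.3258
Garment alterations €49.55: taxable services → 0% → €0.00
Bar stool €73.70: furniture → 8.25% → €6.08025
Area rug (5x8) €151.06: furniture → 8.25% → €12.46245
Unrounded tax sum = €71.421725 → €71.42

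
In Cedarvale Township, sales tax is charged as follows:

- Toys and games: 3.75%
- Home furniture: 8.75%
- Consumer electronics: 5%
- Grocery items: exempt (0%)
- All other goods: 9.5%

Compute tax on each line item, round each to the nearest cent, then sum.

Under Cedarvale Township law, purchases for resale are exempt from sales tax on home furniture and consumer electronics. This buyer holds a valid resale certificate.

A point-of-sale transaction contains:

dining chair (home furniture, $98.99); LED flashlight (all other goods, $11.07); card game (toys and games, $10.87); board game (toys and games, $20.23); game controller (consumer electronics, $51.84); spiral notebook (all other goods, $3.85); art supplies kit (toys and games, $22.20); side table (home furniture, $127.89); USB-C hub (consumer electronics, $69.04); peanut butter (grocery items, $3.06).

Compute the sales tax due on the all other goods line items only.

LED flashlight $11.07: all other goods → 9.5% → $1.05
Spiral notebook $3.85: all other goods → 9.5% → $0.37
Tax on all other goods = $1.05 + $0.37 = $1.42

$1.42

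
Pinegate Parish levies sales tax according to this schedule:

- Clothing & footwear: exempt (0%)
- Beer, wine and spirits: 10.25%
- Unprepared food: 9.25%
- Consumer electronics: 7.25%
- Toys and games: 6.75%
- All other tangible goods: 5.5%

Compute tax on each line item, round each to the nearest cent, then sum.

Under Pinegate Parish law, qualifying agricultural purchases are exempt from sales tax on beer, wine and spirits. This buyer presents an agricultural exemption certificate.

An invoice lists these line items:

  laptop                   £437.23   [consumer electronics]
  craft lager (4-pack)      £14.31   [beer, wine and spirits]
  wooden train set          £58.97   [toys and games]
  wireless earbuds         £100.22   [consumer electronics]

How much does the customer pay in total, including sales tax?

£653.68

Laptop £437.23: consumer electronics → 7.25% → £31.70
Craft lager (4-pack) £14.31: beer, wine and spirits, buyer-exempt → 0% → £0.00
Wooden train set £58.97: toys and games → 6.75% → £3.98
Wireless earbuds £100.22: consumer electronics → 7.25% → £7.27
Subtotal = £610.73; tax = £42.95; total due = £653.68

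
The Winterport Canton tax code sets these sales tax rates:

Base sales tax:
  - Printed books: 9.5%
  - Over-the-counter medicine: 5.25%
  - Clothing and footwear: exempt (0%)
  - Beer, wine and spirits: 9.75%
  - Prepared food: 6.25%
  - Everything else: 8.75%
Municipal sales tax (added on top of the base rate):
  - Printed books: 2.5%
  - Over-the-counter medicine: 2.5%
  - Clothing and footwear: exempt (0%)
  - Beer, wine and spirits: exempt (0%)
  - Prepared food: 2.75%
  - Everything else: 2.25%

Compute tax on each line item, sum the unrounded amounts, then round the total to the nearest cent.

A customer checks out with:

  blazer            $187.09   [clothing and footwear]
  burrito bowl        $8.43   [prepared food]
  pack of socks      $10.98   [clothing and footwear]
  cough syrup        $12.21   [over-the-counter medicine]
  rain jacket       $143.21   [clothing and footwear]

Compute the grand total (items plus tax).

Blazer $187.09: clothing and footwear → 0% + 0% municipal = 0% → $0.00
Burrito bowl $8.43: prepared food → 6.25% + 2.75% municipal = 9% → $0.7587
Pack of socks $10.98: clothing and footwear → 0% + 0% municipal = 0% → $0.00
Cough syrup $12.21: over-the-counter medicine → 5.25% + 2.5% municipal = 7.75% → $0.946275
Rain jacket $143.21: clothing and footwear → 0% + 0% municipal = 0% → $0.00
Subtotal = $361.92; unrounded tax = $1.704975 → $1.70; total due = $363.62

$363.62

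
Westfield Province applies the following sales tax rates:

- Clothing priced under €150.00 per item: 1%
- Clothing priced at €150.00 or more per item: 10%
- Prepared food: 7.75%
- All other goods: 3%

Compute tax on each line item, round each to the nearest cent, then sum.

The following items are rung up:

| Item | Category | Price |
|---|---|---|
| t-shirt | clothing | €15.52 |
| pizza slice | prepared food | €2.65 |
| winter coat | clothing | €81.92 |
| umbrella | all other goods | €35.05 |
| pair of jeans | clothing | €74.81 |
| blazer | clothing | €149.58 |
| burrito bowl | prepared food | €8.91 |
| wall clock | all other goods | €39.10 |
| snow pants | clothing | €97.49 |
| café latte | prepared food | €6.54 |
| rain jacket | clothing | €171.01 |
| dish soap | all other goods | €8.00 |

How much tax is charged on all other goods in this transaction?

€2.46

Umbrella €35.05: all other goods → 3% → €1.05
Wall clock €39.10: all other goods → 3% → €1.17
Dish soap €8.00: all other goods → 3% → €0.24
Tax on all other goods = €1.05 + €1.17 + €0.24 = €2.46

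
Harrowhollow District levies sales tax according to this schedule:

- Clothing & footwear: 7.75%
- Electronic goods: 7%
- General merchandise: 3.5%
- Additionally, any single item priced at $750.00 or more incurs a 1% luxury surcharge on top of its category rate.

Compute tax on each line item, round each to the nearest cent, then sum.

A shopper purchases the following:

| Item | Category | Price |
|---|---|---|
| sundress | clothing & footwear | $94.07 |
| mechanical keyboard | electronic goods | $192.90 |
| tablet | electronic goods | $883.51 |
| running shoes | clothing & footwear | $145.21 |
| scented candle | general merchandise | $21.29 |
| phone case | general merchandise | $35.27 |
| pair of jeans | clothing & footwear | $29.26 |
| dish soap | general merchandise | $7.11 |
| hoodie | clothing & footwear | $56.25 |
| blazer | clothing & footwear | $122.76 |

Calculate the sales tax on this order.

$121.09

Sundress $94.07: clothing & footwear → 7.75% → $7.29
Mechanical keyboard $192.90: electronic goods → 7% → $13.50
Tablet $883.51: electronic goods → 7% + 1% surcharge = 8% → $70.68
Running shoes $145.21: clothing & footwear → 7.75% → $11.25
Scented candle $21.29: general merchandise → 3.5% → $0.75
Phone case $35.27: general merchandise → 3.5% → $1.23
Pair of jeans $29.26: clothing & footwear → 7.75% → $2.27
Dish soap $7.11: general merchandise → 3.5% → $0.25
Hoodie $56.25: clothing & footwear → 7.75% → $4.36
Blazer $122.76: clothing & footwear → 7.75% → $9.51
Total tax = $7.29 + $13.50 + $70.68 + $11.25 + $0.75 + $1.23 + $2.27 + $0.25 + $4.36 + $9.51 = $121.09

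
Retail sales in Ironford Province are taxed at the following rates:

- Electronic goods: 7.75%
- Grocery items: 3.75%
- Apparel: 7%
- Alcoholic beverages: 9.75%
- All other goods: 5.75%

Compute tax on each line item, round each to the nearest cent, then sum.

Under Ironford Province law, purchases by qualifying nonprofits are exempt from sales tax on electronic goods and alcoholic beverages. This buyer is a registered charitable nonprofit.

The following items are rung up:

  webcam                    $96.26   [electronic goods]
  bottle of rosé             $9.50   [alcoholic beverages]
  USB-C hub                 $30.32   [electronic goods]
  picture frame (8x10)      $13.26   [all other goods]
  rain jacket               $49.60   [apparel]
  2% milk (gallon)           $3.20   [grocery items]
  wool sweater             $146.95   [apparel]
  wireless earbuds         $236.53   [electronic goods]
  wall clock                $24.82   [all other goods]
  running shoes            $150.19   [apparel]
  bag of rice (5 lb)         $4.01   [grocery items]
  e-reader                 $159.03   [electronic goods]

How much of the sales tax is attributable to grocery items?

2% milk (gallon) $3.20: grocery items → 3.75% → $0.12
Bag of rice (5 lb) $4.01: grocery items → 3.75% → $0.15
Tax on grocery items = $0.12 + $0.15 = $0.27

$0.27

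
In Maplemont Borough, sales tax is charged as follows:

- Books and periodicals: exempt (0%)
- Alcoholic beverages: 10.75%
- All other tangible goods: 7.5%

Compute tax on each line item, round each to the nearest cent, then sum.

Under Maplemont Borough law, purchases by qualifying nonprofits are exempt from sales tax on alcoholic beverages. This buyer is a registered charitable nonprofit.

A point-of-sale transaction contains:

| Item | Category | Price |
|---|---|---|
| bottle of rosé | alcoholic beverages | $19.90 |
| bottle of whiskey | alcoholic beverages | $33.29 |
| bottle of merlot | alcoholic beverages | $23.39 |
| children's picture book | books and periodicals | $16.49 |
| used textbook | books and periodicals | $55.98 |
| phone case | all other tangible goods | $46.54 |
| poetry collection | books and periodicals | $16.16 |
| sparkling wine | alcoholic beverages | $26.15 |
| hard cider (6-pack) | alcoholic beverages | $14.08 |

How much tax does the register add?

$3.49

Bottle of rosé $19.90: alcoholic beverages, buyer-exempt → 0% → $0.00
Bottle of whiskey $33.29: alcoholic beverages, buyer-exempt → 0% → $0.00
Bottle of merlot $23.39: alcoholic beverages, buyer-exempt → 0% → $0.00
Children's picture book $16.49: books and periodicals → 0% → $0.00
Used textbook $55.98: books and periodicals → 0% → $0.00
Phone case $46.54: all other tangible goods → 7.5% → $3.49
Poetry collection $16.16: books and periodicals → 0% → $0.00
Sparkling wine $26.15: alcoholic beverages, buyer-exempt → 0% → $0.00
Hard cider (6-pack) $14.08: alcoholic beverages, buyer-exempt → 0% → $0.00
Total tax = $3.49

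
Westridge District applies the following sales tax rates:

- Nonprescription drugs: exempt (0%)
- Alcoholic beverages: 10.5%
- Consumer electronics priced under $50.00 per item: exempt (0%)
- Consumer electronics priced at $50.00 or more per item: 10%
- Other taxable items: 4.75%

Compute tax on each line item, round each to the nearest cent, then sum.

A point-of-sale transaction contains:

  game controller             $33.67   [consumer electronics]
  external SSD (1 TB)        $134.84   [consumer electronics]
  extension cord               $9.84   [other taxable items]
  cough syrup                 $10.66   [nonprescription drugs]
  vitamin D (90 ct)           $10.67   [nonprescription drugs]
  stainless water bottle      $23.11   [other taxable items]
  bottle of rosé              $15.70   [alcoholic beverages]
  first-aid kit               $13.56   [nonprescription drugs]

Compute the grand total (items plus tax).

$268.75

Game controller $33.67: consumer electronics, under $50.00 → 0% → $0.00
External SSD (1 TB) $134.84: consumer electronics, $50.00 or more → 10% → $13.48
Extension cord $9.84: other taxable items → 4.75% → $0.47
Cough syrup $10.66: nonprescription drugs → 0% → $0.00
Vitamin D (90 ct) $10.67: nonprescription drugs → 0% → $0.00
Stainless water bottle $23.11: other taxable items → 4.75% → $1.10
Bottle of rosé $15.70: alcoholic beverages → 10.5% → $1.65
First-aid kit $13.56: nonprescription drugs → 0% → $0.00
Subtotal = $252.05; tax = $16.70; total due = $268.75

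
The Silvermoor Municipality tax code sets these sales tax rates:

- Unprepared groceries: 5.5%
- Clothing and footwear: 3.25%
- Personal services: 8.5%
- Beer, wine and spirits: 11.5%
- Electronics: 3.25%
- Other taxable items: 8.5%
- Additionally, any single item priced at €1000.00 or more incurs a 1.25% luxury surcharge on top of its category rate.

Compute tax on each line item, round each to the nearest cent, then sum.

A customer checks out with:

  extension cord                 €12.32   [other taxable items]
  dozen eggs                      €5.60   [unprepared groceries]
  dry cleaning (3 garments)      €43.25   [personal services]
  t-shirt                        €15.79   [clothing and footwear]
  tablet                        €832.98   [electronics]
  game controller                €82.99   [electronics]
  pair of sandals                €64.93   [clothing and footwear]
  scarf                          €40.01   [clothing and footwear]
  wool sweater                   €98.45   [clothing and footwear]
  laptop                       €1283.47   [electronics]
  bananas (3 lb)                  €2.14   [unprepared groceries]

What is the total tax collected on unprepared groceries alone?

Dozen eggs €5.60: unprepared groceries → 5.5% → €0.31
Bananas (3 lb) €2.14: unprepared groceries → 5.5% → €0.12
Tax on unprepared groceries = €0.31 + €0.12 = €0.43

€0.43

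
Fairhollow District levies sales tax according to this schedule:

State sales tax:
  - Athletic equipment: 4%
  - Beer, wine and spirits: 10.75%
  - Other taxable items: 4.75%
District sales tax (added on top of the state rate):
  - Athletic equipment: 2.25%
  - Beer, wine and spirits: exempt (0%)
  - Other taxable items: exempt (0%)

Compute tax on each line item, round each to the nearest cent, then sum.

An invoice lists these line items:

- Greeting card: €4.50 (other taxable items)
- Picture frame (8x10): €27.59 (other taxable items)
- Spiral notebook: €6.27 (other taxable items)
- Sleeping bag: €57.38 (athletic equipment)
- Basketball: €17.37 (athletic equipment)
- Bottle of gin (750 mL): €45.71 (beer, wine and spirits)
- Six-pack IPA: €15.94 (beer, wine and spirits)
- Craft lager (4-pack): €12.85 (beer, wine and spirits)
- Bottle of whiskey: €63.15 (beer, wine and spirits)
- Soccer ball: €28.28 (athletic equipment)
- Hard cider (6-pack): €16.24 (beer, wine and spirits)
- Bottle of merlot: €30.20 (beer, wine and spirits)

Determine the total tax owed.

Greeting card €4.50: other taxable items → 4.75% + 0% district = 4.75% → €0.21
Picture frame (8x10) €27.59: other taxable items → 4.75% + 0% district = 4.75% → €1.31
Spiral notebook €6.27: other taxable items → 4.75% + 0% district = 4.75% → €0.30
Sleeping bag €57.38: athletic equipment → 4% + 2.25% district = 6.25% → €3.59
Basketball €17.37: athletic equipment → 4% + 2.25% district = 6.25% → €1.09
Bottle of gin (750 mL) €45.71: beer, wine and spirits → 10.75% + 0% district = 10.75% → €4.91
Six-pack IPA €15.94: beer, wine and spirits → 10.75% + 0% district = 10.75% → €1.71
Craft lager (4-pack) €12.85: beer, wine and spirits → 10.75% + 0% district = 10.75% → €1.38
Bottle of whiskey €63.15: beer, wine and spirits → 10.75% + 0% district = 10.75% → €6.79
Soccer ball €28.28: athletic equipment → 4% + 2.25% district = 6.25% → €1.77
Hard cider (6-pack) €16.24: beer, wine and spirits → 10.75% + 0% district = 10.75% → €1.75
Bottle of merlot €30.20: beer, wine and spirits → 10.75% + 0% district = 10.75% → €3.25
Total tax = €0.21 + €1.31 + €0.30 + €3.59 + €1.09 + €4.91 + €1.71 + €1.38 + €6.79 + €1.77 + €1.75 + €3.25 = €28.06

€28.06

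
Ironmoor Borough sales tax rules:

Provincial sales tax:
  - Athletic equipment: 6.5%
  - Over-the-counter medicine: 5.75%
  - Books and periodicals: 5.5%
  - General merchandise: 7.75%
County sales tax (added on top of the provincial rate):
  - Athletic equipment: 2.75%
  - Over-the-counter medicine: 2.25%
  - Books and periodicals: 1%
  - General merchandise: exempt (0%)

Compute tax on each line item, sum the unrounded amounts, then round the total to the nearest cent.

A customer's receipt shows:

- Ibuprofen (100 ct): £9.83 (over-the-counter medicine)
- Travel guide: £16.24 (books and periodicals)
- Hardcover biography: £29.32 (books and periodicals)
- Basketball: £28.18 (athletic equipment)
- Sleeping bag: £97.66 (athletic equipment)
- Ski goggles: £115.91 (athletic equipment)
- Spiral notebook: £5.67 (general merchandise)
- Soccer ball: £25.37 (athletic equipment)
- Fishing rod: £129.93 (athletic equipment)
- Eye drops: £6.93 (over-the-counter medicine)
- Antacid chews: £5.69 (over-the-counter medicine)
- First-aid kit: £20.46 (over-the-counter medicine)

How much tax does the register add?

£43.56

Ibuprofen (100 ct) £9.83: over-the-counter medicine → 5.75% + 2.25% county = 8% → £0.7864
Travel guide £16.24: books and periodicals → 5.5% + 1% county = 6.5% → £1.0556
Hardcover biography £29.32: books and periodicals → 5.5% + 1% county = 6.5% → £1.9058
Basketball £28.18: athletic equipment → 6.5% + 2.75% county = 9.25% → £2.60665
Sleeping bag £97.66: athletic equipment → 6.5% + 2.75% county = 9.25% → £9.03355
Ski goggles £115.91: athletic equipment → 6.5% + 2.75% county = 9.25% → £10.721675
Spiral notebook £5.67: general merchandise → 7.75% + 0% county = 7.75% → £0.439425
Soccer ball £25.37: athletic equipment → 6.5% + 2.75% county = 9.25% → £2.346725
Fishing rod £129.93: athletic equipment → 6.5% + 2.75% county = 9.25% → £12.018525
Eye drops £6.93: over-the-counter medicine → 5.75% + 2.25% county = 8% → £0.5544
Antacid chews £5.69: over-the-counter medicine → 5.75% + 2.25% county = 8% → £0.4552
First-aid kit £20.46: over-the-counter medicine → 5.75% + 2.25% county = 8% → £1.6368
Unrounded tax sum = £43.56075 → £43.56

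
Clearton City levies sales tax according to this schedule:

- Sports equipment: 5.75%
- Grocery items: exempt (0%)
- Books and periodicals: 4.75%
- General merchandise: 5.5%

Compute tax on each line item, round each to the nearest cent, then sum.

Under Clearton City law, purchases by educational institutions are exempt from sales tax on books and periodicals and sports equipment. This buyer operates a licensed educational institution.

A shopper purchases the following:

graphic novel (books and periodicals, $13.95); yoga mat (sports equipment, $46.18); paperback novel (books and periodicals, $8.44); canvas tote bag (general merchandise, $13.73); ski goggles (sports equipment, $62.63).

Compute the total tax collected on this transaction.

$0.76

Graphic novel $13.95: books and periodicals, buyer-exempt → 0% → $0.00
Yoga mat $46.18: sports equipment, buyer-exempt → 0% → $0.00
Paperback novel $8.44: books and periodicals, buyer-exempt → 0% → $0.00
Canvas tote bag $13.73: general merchandise → 5.5% → $0.76
Ski goggles $62.63: sports equipment, buyer-exempt → 0% → $0.00
Total tax = $0.76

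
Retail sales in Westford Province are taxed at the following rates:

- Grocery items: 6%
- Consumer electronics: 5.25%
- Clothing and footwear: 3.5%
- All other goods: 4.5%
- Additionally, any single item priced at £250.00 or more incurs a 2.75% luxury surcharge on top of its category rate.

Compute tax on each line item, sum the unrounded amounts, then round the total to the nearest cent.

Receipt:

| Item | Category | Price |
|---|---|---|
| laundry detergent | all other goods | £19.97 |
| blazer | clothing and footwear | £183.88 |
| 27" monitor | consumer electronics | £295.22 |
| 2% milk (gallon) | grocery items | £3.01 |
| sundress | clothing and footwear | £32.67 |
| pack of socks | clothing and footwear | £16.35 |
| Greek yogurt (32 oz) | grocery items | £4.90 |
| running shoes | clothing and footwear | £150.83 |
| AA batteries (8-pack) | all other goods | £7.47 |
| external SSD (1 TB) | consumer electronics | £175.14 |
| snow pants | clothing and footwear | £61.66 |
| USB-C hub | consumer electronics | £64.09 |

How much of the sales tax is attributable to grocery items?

£0.47

2% milk (gallon) £3.01: grocery items → 6% → £0.1806
Greek yogurt (32 oz) £4.90: grocery items → 6% → £0.294
Tax on grocery items: unrounded sum = £0.4746 → £0.47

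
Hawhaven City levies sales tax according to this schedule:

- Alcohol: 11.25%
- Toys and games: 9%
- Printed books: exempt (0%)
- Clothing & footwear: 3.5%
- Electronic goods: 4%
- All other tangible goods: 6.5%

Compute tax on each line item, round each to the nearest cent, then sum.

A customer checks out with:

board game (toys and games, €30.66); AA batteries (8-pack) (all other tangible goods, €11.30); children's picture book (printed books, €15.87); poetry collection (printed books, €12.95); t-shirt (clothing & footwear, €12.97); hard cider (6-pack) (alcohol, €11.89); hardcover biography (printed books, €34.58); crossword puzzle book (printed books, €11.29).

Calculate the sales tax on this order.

Board game €30.66: toys and games → 9% → €2.76
AA batteries (8-pack) €11.30: all other tangible goods → 6.5% → €0.73
Children's picture book €15.87: printed books → 0% → €0.00
Poetry collection €12.95: printed books → 0% → €0.00
T-shirt €12.97: clothing & footwear → 3.5% → €0.45
Hard cider (6-pack) €11.89: alcohol → 11.25% → €1.34
Hardcover biography €34.58: printed books → 0% → €0.00
Crossword puzzle book €11.29: printed books → 0% → €0.00
Total tax = €2.76 + €0.73 + €0.45 + €1.34 = €5.28

€5.28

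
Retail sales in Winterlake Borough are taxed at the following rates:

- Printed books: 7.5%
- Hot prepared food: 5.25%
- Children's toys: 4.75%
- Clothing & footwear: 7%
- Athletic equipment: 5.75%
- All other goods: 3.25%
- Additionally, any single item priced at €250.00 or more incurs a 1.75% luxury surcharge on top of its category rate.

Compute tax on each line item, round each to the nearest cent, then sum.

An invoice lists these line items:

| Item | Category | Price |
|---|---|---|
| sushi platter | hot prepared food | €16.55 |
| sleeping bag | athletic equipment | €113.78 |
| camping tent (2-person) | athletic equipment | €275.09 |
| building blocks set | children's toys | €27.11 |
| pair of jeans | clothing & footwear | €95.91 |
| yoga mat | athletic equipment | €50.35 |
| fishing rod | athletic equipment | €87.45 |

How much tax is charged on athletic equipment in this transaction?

€35.10

Sleeping bag €113.78: athletic equipment → 5.75% → €6.54
Camping tent (2-person) €275.09: athletic equipment → 5.75% + 1.75% surcharge = 7.5% → €20.63
Yoga mat €50.35: athletic equipment → 5.75% → €2.90
Fishing rod €87.45: athletic equipment → 5.75% → €5.03
Tax on athletic equipment = €6.54 + €20.63 + €2.90 + €5.03 = €35.10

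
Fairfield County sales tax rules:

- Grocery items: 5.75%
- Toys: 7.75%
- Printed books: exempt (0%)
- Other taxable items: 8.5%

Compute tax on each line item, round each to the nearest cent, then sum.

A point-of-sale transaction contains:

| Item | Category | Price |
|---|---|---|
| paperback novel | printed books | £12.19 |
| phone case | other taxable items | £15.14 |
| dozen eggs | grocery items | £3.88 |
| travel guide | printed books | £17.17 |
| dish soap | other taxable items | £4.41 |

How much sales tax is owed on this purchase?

£1.88

Paperback novel £12.19: printed books → 0% → £0.00
Phone case £15.14: other taxable items → 8.5% → £1.29
Dozen eggs £3.88: grocery items → 5.75% → £0.22
Travel guide £17.17: printed books → 0% → £0.00
Dish soap £4.41: other taxable items → 8.5% → £0.37
Total tax = £1.29 + £0.22 + £0.37 = £1.88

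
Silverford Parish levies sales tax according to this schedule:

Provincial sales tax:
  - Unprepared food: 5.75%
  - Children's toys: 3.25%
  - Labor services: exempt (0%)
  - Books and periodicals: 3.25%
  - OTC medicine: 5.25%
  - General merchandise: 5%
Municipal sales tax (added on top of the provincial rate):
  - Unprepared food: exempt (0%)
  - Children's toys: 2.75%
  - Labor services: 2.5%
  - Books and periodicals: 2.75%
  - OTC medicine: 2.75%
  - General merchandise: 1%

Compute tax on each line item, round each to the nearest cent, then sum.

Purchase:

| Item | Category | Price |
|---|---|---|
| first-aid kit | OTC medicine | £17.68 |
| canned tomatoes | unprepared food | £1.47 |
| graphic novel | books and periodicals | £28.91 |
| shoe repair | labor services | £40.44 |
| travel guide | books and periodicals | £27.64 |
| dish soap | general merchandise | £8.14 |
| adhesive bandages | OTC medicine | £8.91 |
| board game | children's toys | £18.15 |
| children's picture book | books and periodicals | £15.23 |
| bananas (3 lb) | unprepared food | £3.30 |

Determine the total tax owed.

First-aid kit £17.68: OTC medicine → 5.25% + 2.75% municipal = 8% → £1.41
Canned tomatoes £1.47: unprepared food → 5.75% + 0% municipal = 5.75% → £0.08
Graphic novel £28.91: books and periodicals → 3.25% + 2.75% municipal = 6% → £1.73
Shoe repair £40.44: labor services → 0% + 2.5% municipal = 2.5% → £1.01
Travel guide £27.64: books and periodicals → 3.25% + 2.75% municipal = 6% → £1.66
Dish soap £8.14: general merchandise → 5% + 1% municipal = 6% → £0.49
Adhesive bandages £8.91: OTC medicine → 5.25% + 2.75% municipal = 8% → £0.71
Board game £18.15: children's toys → 3.25% + 2.75% municipal = 6% → £1.09
Children's picture book £15.23: books and periodicals → 3.25% + 2.75% municipal = 6% → £0.91
Bananas (3 lb) £3.30: unprepared food → 5.75% + 0% municipal = 5.75% → £0.19
Total tax = £1.41 + £0.08 + £1.73 + £1.01 + £1.66 + £0.49 + £0.71 + £1.09 + £0.91 + £0.19 = £9.28

£9.28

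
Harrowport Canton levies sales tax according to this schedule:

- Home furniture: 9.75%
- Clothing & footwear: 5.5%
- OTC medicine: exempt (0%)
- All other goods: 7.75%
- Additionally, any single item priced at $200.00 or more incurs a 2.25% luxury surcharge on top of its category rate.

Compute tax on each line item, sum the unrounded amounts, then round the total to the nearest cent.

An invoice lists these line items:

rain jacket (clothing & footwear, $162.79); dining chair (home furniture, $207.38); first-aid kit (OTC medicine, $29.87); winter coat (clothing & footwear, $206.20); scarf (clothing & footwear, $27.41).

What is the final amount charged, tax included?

$684.98

Rain jacket $162.79: clothing & footwear → 5.5% → $8.95345
Dining chair $207.38: home furniture → 9.75% + 2.25% surcharge = 12% → $24.8856
First-aid kit $29.87: OTC medicine → 0% → $0.00
Winter coat $206.20: clothing & footwear → 5.5% + 2.25% surcharge = 7.75% → $15.9805
Scarf $27.41: clothing & footwear → 5.5% → $1.50755
Subtotal = $633.65; unrounded tax = $51.3271 → $51.33; total due = $684.98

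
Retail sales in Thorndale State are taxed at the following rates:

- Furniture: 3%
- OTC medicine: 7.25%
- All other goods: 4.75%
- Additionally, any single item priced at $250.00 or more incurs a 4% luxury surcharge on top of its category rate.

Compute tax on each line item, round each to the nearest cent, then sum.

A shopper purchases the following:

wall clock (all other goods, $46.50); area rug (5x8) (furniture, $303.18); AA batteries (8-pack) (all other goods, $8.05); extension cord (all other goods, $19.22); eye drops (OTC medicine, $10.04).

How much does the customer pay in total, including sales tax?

$412.44

Wall clock $46.50: all other goods → 4.75% → $2.21
Area rug (5x8) $303.18: furniture → 3% + 4% surcharge = 7% → $21.22
AA batteries (8-pack) $8.05: all other goods → 4.75% → $0.38
Extension cord $19.22: all other goods → 4.75% → $0.91
Eye drops $10.04: OTC medicine → 7.25% → $0.73
Subtotal = $386.99; tax = $25.45; total due = $412.44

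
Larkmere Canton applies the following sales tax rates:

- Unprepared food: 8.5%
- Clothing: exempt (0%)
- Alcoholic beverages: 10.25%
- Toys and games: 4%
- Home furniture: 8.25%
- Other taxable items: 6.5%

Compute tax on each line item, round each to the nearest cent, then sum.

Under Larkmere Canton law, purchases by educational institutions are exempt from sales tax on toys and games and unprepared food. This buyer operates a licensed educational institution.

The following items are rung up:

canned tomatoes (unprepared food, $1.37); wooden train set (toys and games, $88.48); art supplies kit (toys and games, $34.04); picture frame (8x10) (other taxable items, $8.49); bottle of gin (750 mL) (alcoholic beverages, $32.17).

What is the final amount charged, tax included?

$168.40

Canned tomatoes $1.37: unprepared food, buyer-exempt → 0% → $0.00
Wooden train set $88.48: toys and games, buyer-exempt → 0% → $0.00
Art supplies kit $34.04: toys and games, buyer-exempt → 0% → $0.00
Picture frame (8x10) $8.49: other taxable items → 6.5% → $0.55
Bottle of gin (750 mL) $32.17: alcoholic beverages → 10.25% → $3.30
Subtotal = $164.55; tax = $3.85; total due = $168.40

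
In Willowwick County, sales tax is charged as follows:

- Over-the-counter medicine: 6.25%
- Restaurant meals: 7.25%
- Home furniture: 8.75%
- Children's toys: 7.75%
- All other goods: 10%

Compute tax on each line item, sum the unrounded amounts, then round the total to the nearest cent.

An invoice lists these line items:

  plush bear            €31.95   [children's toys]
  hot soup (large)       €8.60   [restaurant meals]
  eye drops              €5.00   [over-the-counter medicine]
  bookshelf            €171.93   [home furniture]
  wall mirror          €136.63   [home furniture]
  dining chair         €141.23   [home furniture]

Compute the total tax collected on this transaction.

€42.77

Plush bear €31.95: children's toys → 7.75% → €2.476125
Hot soup (large) €8.60: restaurant meals → 7.25% → €0.6235
Eye drops €5.00: over-the-counter medicine → 6.25% → €0.3125
Bookshelf €171.93: home furniture → 8.75% → €15.043875
Wall mirror €136.63: home furniture → 8.75% → €11.955125
Dining chair €141.23: home furniture → 8.75% → €12.357625
Unrounded tax sum = €42.76875 → €42.77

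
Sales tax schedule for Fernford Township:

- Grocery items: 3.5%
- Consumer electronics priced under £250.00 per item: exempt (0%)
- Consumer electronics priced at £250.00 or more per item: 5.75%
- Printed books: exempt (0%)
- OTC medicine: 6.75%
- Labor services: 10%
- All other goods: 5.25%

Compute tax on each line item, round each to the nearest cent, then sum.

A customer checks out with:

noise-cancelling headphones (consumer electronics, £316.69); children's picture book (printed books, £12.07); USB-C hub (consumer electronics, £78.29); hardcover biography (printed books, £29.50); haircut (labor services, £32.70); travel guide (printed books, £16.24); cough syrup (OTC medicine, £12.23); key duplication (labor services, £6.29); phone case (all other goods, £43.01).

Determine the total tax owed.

Noise-cancelling headphones £316.69: consumer electronics, £250.00 or more → 5.75% → £18.21
Children's picture book £12.07: printed books → 0% → £0.00
USB-C hub £78.29: consumer electronics, under £250.00 → 0% → £0.00
Hardcover biography £29.50: printed books → 0% → £0.00
Haircut £32.70: labor services → 10% → £3.27
Travel guide £16.24: printed books → 0% → £0.00
Cough syrup £12.23: OTC medicine → 6.75% → £0.83
Key duplication £6.29: labor services → 10% → £0.63
Phone case £43.01: all other goods → 5.25% → £2.26
Total tax = £18.21 + £3.27 + £0.83 + £0.63 + £2.26 = £25.20

£25.20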